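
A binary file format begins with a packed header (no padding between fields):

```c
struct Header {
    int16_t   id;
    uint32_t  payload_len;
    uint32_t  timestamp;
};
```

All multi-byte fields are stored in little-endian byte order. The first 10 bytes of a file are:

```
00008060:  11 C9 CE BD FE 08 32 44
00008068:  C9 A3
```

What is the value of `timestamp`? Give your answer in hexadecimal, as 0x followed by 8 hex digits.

0xA3C94432

`timestamp` follows `id` (2 B), `payload_len` (4 B), so it starts at offset 2 + 4 = 6 and occupies 4 bytes.
Bytes at offsets 6..9: 32 44 C9 A3.
Little-endian stores the least-significant byte at the lowest address.
Reassemble most-significant byte first: A3 C9 44 32 → 0xA3C94432.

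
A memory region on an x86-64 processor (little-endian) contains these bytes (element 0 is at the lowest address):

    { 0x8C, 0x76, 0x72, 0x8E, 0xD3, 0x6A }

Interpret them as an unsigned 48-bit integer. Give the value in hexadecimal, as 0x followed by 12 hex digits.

Little-endian stores the least-significant byte at the lowest address.
Reassemble most-significant byte first: 6A D3 8E 72 76 8C → 0x6AD38E72768C.

0x6AD38E72768C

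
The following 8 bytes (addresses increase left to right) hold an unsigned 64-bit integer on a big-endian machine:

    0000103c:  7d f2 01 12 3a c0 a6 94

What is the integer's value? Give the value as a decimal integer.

9075317376911713940

Big-endian stores the most-significant byte at the lowest address.
The bytes are already most-significant first: 0x7DF201123AC0A694.
0x7DF201123AC0A694 = 9075317376911713940.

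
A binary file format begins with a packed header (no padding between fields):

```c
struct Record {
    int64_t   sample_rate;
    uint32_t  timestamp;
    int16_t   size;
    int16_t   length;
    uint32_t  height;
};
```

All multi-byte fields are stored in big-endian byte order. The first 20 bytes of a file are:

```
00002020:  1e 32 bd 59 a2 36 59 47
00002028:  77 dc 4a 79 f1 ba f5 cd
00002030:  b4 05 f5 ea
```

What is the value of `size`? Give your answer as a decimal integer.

`size` follows `sample_rate` (8 B), `timestamp` (4 B), so it starts at offset 8 + 4 = 12 and occupies 2 bytes.
Bytes at offsets 12..13: F1 BA.
Big-endian stores the most-significant byte at the lowest address.
The bytes are already most-significant first: 0xF1BA.
Top bit is set, so as a signed 16-bit value this is 0xF1BA − 2^16 = -3654.

-3654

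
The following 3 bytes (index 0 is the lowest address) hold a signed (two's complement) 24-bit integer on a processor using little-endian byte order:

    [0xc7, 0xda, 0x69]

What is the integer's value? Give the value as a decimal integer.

6937287

In little-endian order the low byte comes first in memory.
Reassemble most-significant byte first: 69 DA C7 → 0x69DAC7.
0x69DAC7 = 6937287.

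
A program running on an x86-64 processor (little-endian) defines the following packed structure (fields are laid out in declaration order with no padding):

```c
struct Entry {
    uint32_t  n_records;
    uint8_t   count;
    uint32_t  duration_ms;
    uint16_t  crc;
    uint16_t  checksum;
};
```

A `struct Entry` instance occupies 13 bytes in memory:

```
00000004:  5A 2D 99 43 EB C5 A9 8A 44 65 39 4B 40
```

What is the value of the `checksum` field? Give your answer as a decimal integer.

16459

`checksum` follows `n_records` (4 B), `count` (1 B), `duration_ms` (4 B), `crc` (2 B), so it starts at offset 4 + 1 + 4 + 2 = 11 and occupies 2 bytes.
Bytes at offsets 11..12: 4B 40.
In little-endian order the low byte comes first in memory.
Reassemble most-significant byte first: 40 4B → 0x404B.
0x404B = 16459.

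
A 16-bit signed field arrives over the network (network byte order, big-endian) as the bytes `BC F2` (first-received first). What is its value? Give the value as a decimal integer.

Big-endian: lowest address holds the most-significant byte.
The bytes are already most-significant first: 0xBCF2.
Top bit is set, so as a signed 16-bit value this is 0xBCF2 − 2^16 = -17166.

-17166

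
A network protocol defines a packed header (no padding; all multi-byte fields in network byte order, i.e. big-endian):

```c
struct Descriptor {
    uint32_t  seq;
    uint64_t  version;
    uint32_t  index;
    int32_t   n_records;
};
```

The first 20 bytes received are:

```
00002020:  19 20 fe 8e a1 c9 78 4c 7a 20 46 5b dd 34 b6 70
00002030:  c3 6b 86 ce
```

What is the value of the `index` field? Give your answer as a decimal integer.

3711219312

`index` follows `seq` (4 B), `version` (8 B), so it starts at offset 4 + 8 = 12 and occupies 4 bytes.
Bytes at offsets 12..15: DD 34 B6 70.
Big-endian stores the most-significant byte at the lowest address.
The bytes are already most-significant first: 0xDD34B670.
0xDD34B670 = 3711219312.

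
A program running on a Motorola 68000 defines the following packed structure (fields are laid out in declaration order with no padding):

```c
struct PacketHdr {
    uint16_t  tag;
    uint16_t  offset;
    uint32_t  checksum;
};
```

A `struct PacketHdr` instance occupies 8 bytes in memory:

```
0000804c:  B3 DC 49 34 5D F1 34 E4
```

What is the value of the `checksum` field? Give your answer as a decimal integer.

`checksum` follows `tag` (2 B), `offset` (2 B), so it starts at offset 2 + 2 = 4 and occupies 4 bytes.
Bytes at offsets 4..7: 5D F1 34 E4.
In big-endian order the high byte comes first in memory.
The bytes are already most-significant first: 0x5DF134E4.
0x5DF134E4 = 1576088804.

1576088804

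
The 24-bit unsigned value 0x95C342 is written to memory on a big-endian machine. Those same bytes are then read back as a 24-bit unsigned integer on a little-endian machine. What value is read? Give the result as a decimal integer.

Stored big-endian, the bytes at ascending addresses are 95 C3 42.
Read back as little-endian, the first byte is least significant, giving 0x42C395.
0x42C395 = 4375445.

4375445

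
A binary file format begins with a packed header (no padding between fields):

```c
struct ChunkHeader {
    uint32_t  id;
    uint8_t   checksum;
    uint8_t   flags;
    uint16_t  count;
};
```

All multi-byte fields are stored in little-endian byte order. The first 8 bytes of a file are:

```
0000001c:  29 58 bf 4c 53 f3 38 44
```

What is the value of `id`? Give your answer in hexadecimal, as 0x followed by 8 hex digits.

0x4CBF5829

`id` is the first field, at byte offset 0, occupying 4 bytes.
Bytes at offsets 0..3: 29 58 BF 4C.
In little-endian order the low byte comes first in memory.
Reassemble most-significant byte first: 4C BF 58 29 → 0x4CBF5829.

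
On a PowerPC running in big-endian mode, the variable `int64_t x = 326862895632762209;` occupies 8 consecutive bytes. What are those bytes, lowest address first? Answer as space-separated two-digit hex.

326862895632762209 in hexadecimal, padded to 64 bits, is 0x0489401260724561.
Split into bytes (most-significant first): 04 89 40 12 60 72 45 61.
In big-endian order the high byte comes first in memory.
So the memory order matches the most-significant-first order: 04 89 40 12 60 72 45 61.

04 89 40 12 60 72 45 61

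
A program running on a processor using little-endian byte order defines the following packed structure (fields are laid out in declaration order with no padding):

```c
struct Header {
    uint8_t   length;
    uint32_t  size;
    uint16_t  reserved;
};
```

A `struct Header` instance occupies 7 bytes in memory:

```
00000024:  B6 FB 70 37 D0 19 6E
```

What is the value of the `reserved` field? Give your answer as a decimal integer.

`reserved` follows `length` (1 B), `size` (4 B), so it starts at offset 1 + 4 = 5 and occupies 2 bytes.
Bytes at offsets 5..6: 19 6E.
Little-endian: lowest address holds the least-significant byte.
Reassemble most-significant byte first: 6E 19 → 0x6E19.
0x6E19 = 28185.

28185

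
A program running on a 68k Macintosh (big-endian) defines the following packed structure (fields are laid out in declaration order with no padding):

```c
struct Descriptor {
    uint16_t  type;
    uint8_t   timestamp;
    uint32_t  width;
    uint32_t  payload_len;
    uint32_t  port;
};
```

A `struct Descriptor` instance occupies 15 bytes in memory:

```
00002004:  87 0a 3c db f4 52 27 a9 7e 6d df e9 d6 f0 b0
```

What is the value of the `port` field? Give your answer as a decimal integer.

3923177648

`port` follows `type` (2 B), `timestamp` (1 B), `width` (4 B), `payload_len` (4 B), so it starts at offset 2 + 1 + 4 + 4 = 11 and occupies 4 bytes.
Bytes at offsets 11..14: E9 D6 F0 B0.
Big-endian stores the most-significant byte at the lowest address.
The bytes are already most-significant first: 0xE9D6F0B0.
0xE9D6F0B0 = 3923177648.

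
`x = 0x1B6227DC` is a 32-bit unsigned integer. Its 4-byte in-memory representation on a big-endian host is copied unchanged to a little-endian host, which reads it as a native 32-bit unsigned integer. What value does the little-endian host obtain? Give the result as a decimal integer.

3693568539

Stored big-endian, the bytes at ascending addresses are 1B 62 27 DC.
Read back as little-endian, the first byte is least significant, giving 0xDC27621B.
0xDC27621B = 3693568539.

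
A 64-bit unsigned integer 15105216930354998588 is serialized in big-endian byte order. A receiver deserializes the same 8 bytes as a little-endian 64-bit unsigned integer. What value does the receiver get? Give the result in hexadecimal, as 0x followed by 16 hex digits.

0x3CAD066DC482A0D1

15105216930354998588 in 64-bit hexadecimal is 0xD1A082C46D06AD3C.
Stored big-endian, the bytes at ascending addresses are D1 A0 82 C4 6D 06 AD 3C.
Read back as little-endian, the first byte is least significant, giving 0x3CAD066DC482A0D1.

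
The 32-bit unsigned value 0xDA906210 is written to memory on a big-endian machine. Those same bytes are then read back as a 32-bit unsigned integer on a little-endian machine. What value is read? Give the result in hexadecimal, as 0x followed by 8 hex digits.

0x106290DA

Stored big-endian, the bytes at ascending addresses are DA 90 62 10.
Read back as little-endian, the first byte is least significant, giving 0x106290DA.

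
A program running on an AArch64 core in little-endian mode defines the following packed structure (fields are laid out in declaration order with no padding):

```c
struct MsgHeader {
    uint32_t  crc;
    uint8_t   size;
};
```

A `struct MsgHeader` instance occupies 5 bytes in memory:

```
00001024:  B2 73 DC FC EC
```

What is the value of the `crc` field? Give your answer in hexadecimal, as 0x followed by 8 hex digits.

`crc` is the first field, at byte offset 0, occupying 4 bytes.
Bytes at offsets 0..3: B2 73 DC FC.
Little-endian stores the least-significant byte at the lowest address.
Reassemble most-significant byte first: FC DC 73 B2 → 0xFCDC73B2.

0xFCDC73B2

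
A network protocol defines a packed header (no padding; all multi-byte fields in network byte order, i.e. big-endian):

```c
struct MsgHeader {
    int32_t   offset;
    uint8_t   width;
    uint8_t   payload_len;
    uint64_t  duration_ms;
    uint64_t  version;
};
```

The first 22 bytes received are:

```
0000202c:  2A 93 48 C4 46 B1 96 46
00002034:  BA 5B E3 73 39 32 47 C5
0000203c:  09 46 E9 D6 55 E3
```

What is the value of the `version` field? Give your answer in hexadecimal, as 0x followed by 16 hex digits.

0x47C50946E9D655E3

`version` follows `offset` (4 B), `width` (1 B), `payload_len` (1 B), `duration_ms` (8 B), so it starts at offset 4 + 1 + 1 + 8 = 14 and occupies 8 bytes.
Bytes at offsets 14..21: 47 C5 09 46 E9 D6 55 E3.
Big-endian: lowest address holds the most-significant byte.
The bytes are already most-significant first: 0x47C50946E9D655E3.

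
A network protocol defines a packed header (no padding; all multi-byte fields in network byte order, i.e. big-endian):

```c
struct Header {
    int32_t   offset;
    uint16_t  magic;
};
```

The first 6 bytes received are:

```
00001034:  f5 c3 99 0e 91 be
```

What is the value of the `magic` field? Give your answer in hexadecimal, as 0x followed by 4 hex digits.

0x91BE

`magic` follows `offset` (4 bytes), so it starts at byte offset 4 and occupies 2 bytes.
Bytes at offsets 4..5: 91 BE.
Big-endian stores the most-significant byte at the lowest address.
The bytes are already most-significant first: 0x91BE.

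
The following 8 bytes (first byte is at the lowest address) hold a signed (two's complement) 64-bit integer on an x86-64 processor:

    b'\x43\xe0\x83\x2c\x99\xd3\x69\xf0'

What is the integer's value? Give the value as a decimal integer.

In little-endian order the low byte comes first in memory.
Reassemble most-significant byte first: F0 69 D3 99 2C 83 E0 43 → 0xF069D3992C83E043.
Top bit is set, so as a signed 64-bit value this is 0xF069D3992C83E043 − 2^64 = -1123133977221930941.

-1123133977221930941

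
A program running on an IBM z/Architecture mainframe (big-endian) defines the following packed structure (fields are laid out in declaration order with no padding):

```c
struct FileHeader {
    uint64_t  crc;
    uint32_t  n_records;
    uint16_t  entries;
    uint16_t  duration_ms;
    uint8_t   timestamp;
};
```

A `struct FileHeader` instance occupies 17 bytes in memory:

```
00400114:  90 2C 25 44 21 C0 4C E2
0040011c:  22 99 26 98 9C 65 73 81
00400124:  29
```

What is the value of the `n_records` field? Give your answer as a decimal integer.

`n_records` follows `crc` (8 bytes), so it starts at byte offset 8 and occupies 4 bytes.
Bytes at offsets 8..11: 22 99 26 98.
Big-endian stores the most-significant byte at the lowest address.
The bytes are already most-significant first: 0x22992698.
0x22992698 = 580462232.

580462232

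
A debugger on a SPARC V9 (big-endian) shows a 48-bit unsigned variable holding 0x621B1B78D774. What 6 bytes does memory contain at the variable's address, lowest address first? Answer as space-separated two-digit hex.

62 1B 1B 78 D7 74

Split into bytes (most-significant first): 62 1B 1B 78 D7 74.
Big-endian stores the most-significant byte at the lowest address.
So the memory order matches the most-significant-first order: 62 1B 1B 78 D7 74.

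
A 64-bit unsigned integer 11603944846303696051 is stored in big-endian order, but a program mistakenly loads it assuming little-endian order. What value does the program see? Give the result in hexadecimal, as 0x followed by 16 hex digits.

0xB314287D5B7E09A1

11603944846303696051 in 64-bit hexadecimal is 0xA1097E5B7D2814B3.
Stored big-endian, the bytes at ascending addresses are A1 09 7E 5B 7D 28 14 B3.
Read back as little-endian, the first byte is least significant, giving 0xB314287D5B7E09A1.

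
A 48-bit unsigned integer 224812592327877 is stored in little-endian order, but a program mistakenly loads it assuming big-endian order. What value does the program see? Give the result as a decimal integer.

224812592327877 in 48-bit hexadecimal is 0xCC7742B4ECC5.
Stored little-endian, the bytes at ascending addresses are C5 EC B4 42 77 CC.
Read back as big-endian, the last byte is least significant, giving 0xC5ECB44277CC.
0xC5ECB44277CC = 217620427208652.

217620427208652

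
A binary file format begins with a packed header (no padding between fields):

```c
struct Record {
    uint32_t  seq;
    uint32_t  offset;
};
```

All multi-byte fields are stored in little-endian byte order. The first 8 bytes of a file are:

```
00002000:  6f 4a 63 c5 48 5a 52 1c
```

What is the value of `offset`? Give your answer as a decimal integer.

475159112

`offset` follows `seq` (4 bytes), so it starts at byte offset 4 and occupies 4 bytes.
Bytes at offsets 4..7: 48 5A 52 1C.
Little-endian: lowest address holds the least-significant byte.
Reassemble most-significant byte first: 1C 52 5A 48 → 0x1C525A48.
0x1C525A48 = 475159112.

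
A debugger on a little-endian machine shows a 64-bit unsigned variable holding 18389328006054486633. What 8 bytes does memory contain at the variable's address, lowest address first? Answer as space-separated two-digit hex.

18389328006054486633 in hexadecimal, padded to 64 bits, is 0xFF34046403052269.
Split into bytes (most-significant first): FF 34 04 64 03 05 22 69.
In little-endian order the low byte comes first in memory.
So at ascending addresses the bytes are 69 22 05 03 64 04 34 FF.

69 22 05 03 64 04 34 FF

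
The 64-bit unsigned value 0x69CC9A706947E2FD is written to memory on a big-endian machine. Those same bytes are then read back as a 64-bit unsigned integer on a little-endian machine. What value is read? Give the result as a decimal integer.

Stored big-endian, the bytes at ascending addresses are 69 CC 9A 70 69 47 E2 FD.
Read back as little-endian, the first byte is least significant, giving 0xFDE24769709ACC69.
0xFDE24769709ACC69 = 18294263154518707305.

18294263154518707305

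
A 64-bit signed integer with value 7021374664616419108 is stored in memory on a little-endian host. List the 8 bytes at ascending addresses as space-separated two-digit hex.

24 9F 63 7F 0E EF 70 61

7021374664616419108 in hexadecimal, padded to 64 bits, is 0x6170EF0E7F639F24.
Split into bytes (most-significant first): 61 70 EF 0E 7F 63 9F 24.
Little-endian stores the least-significant byte at the lowest address.
So at ascending addresses the bytes are 24 9F 63 7F 0E EF 70 61.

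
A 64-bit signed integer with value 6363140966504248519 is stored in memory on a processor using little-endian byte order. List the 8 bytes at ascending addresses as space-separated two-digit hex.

C7 B4 38 E4 FE 6A 4E 58

6363140966504248519 in hexadecimal, padded to 64 bits, is 0x584E6AFEE438B4C7.
Split into bytes (most-significant first): 58 4E 6A FE E4 38 B4 C7.
In little-endian order the low byte comes first in memory.
So at ascending addresses the bytes are C7 B4 38 E4 FE 6A 4E 58.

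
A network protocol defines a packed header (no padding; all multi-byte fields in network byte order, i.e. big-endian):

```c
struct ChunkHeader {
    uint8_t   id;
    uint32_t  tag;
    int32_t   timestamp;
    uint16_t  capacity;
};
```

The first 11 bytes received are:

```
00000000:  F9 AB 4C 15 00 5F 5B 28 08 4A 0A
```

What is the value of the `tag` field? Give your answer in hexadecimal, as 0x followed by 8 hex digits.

0xAB4C1500

`tag` follows `id` (1 byte), so it starts at byte offset 1 and occupies 4 bytes.
Bytes at offsets 1..4: AB 4C 15 00.
Big-endian: lowest address holds the most-significant byte.
The bytes are already most-significant first: 0xAB4C1500.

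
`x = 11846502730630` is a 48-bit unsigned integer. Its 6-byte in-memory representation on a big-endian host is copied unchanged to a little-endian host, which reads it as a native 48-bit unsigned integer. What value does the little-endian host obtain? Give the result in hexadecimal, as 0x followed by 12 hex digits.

0x864B963AC60A

11846502730630 in 48-bit hexadecimal is 0x0AC63A964B86.
Stored big-endian, the bytes at ascending addresses are 0A C6 3A 96 4B 86.
Read back as little-endian, the first byte is least significant, giving 0x864B963AC60A.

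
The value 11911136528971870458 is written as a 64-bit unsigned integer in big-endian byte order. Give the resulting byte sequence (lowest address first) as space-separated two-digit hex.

A5 4C DB 90 B0 8C 30 FA

11911136528971870458 in hexadecimal, padded to 64 bits, is 0xA54CDB90B08C30FA.
Split into bytes (most-significant first): A5 4C DB 90 B0 8C 30 FA.
In big-endian order the high byte comes first in memory.
So the memory order matches the most-significant-first order: A5 4C DB 90 B0 8C 30 FA.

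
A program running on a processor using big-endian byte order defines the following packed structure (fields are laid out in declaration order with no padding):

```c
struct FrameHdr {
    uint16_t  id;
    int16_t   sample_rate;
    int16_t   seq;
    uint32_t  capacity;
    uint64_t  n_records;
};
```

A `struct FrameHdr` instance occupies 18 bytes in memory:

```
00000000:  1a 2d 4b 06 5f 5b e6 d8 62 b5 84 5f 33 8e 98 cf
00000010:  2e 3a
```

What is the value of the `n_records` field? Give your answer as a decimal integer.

9538399223336087098

`n_records` follows `id` (2 B), `sample_rate` (2 B), `seq` (2 B), `capacity` (4 B), so it starts at offset 2 + 2 + 2 + 4 = 10 and occupies 8 bytes.
Bytes at offsets 10..17: 84 5F 33 8E 98 CF 2E 3A.
In big-endian order the high byte comes first in memory.
The bytes are already most-significant first: 0x845F338E98CF2E3A.
0x845F338E98CF2E3A = 9538399223336087098.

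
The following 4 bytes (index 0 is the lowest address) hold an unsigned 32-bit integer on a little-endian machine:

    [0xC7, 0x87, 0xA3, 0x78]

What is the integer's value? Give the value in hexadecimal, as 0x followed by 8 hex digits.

0x78A387C7

In little-endian order the low byte comes first in memory.
Reassemble most-significant byte first: 78 A3 87 C7 → 0x78A387C7.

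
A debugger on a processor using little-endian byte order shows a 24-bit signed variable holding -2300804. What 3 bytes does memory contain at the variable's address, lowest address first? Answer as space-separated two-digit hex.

Two's complement of -2300804 in 24 bits: 2300804 = 0x231B84; invert → 0xDCE47B; add 1 → 0xDCE47C.
Split into bytes (most-significant first): DC E4 7C.
Little-endian: lowest address holds the least-significant byte.
So at ascending addresses the bytes are 7C E4 DC.

7C E4 DC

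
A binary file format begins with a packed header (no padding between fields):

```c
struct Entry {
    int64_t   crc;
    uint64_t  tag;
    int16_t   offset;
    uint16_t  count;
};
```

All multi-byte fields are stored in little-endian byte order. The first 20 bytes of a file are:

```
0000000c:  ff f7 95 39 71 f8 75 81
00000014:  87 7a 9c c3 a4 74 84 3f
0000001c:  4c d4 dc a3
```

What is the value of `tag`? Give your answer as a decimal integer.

4576911372320537223

`tag` follows `crc` (8 bytes), so it starts at byte offset 8 and occupies 8 bytes.
Bytes at offsets 8..15: 87 7A 9C C3 A4 74 84 3F.
In little-endian order the low byte comes first in memory.
Reassemble most-significant byte first: 3F 84 74 A4 C3 9C 7A 87 → 0x3F8474A4C39C7A87.
0x3F8474A4C39C7A87 = 4576911372320537223.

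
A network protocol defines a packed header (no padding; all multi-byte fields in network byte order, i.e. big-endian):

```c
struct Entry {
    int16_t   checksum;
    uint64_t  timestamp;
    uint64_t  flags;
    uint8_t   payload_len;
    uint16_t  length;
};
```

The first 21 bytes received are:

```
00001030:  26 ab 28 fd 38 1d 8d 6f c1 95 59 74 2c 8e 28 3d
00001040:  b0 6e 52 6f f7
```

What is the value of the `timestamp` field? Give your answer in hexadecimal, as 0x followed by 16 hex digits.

0x28FD381D8D6FC195

`timestamp` follows `checksum` (2 bytes), so it starts at byte offset 2 and occupies 8 bytes.
Bytes at offsets 2..9: 28 FD 38 1D 8D 6F C1 95.
Big-endian stores the most-significant byte at the lowest address.
The bytes are already most-significant first: 0x28FD381D8D6FC195.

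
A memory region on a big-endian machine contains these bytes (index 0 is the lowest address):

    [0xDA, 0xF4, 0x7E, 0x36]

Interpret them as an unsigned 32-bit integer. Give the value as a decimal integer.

3673456182

Big-endian: lowest address holds the most-significant byte.
The bytes are already most-significant first: 0xDAF47E36.
0xDAF47E36 = 3673456182.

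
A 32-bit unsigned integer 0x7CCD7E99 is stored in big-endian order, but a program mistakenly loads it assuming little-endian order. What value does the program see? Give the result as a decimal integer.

2575224188

Stored big-endian, the bytes at ascending addresses are 7C CD 7E 99.
Read back as little-endian, the first byte is least significant, giving 0x997ECD7C.
0x997ECD7C = 2575224188.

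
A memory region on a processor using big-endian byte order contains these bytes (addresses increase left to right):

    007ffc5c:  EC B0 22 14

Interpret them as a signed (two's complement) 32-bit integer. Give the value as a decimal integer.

-324001260

Big-endian: lowest address holds the most-significant byte.
The bytes are already most-significant first: 0xECB02214.
Top bit is set, so as a signed 32-bit value this is 0xECB02214 − 2^32 = -324001260.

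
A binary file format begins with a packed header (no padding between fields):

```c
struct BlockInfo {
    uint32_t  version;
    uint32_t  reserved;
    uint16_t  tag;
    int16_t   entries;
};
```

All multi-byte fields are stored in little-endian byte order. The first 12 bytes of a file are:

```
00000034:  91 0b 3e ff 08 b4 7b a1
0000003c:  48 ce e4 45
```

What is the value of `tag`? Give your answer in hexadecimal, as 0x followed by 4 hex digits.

`tag` follows `version` (4 B), `reserved` (4 B), so it starts at offset 4 + 4 = 8 and occupies 2 bytes.
Bytes at offsets 8..9: 48 CE.
In little-endian order the low byte comes first in memory.
Reassemble most-significant byte first: CE 48 → 0xCE48.

0xCE48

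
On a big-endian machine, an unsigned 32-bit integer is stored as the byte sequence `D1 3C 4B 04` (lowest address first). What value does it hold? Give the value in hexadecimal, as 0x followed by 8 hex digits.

0xD13C4B04

Big-endian stores the most-significant byte at the lowest address.
The bytes are already most-significant first: 0xD13C4B04.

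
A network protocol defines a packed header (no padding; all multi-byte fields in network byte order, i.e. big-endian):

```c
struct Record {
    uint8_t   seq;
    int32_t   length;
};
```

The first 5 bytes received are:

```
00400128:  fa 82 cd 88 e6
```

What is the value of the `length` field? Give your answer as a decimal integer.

-2100459290

`length` follows `seq` (1 byte), so it starts at byte offset 1 and occupies 4 bytes.
Bytes at offsets 1..4: 82 CD 88 E6.
Big-endian stores the most-significant byte at the lowest address.
The bytes are already most-significant first: 0x82CD88E6.
Top bit is set, so as a signed 32-bit value this is 0x82CD88E6 − 2^32 = -2100459290.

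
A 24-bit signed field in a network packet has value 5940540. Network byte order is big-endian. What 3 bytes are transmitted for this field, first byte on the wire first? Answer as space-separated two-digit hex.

5940540 in hexadecimal, padded to 24 bits, is 0x5AA53C.
Split into bytes (most-significant first): 5A A5 3C.
Big-endian: lowest address holds the most-significant byte.
So the memory order matches the most-significant-first order: 5A A5 3C.

5A A5 3C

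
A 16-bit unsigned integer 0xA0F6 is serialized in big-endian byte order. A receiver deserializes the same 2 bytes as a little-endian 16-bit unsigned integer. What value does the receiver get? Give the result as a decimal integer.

63136

Stored big-endian, the bytes at ascending addresses are A0 F6.
Read back as little-endian, the first byte is least significant, giving 0xF6A0.
0xF6A0 = 63136.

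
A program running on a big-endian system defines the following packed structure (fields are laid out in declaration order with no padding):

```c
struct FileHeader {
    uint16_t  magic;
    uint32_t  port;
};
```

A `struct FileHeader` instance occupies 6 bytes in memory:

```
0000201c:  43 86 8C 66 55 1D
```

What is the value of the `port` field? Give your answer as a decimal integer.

`port` follows `magic` (2 bytes), so it starts at byte offset 2 and occupies 4 bytes.
Bytes at offsets 2..5: 8C 66 55 1D.
Big-endian: lowest address holds the most-significant byte.
The bytes are already most-significant first: 0x8C66551D.
0x8C66551D = 2355516701.

2355516701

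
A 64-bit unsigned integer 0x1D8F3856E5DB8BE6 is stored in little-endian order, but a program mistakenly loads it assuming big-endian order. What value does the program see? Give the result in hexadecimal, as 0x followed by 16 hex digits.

Stored little-endian, the bytes at ascending addresses are E6 8B DB E5 56 38 8F 1D.
Read back as big-endian, the last byte is least significant, giving 0xE68BDBE556388F1D.

0xE68BDBE556388F1D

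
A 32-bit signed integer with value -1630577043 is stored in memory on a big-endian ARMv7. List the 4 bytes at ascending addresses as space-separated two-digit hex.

Two's complement of -1630577043 in 32 bits: 1630577043 = 0x6130A193; invert → 0x9ECF5E6C; add 1 → 0x9ECF5E6D.
Split into bytes (most-significant first): 9E CF 5E 6D.
Big-endian stores the most-significant byte at the lowest address.
So the memory order matches the most-significant-first order: 9E CF 5E 6D.

9E CF 5E 6D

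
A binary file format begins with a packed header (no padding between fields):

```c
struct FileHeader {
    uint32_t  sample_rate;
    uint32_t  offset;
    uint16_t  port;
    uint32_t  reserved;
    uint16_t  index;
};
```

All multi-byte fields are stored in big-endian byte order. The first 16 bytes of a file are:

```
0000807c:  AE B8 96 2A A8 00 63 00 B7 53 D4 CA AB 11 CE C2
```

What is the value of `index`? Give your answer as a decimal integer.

`index` follows `sample_rate` (4 B), `offset` (4 B), `port` (2 B), `reserved` (4 B), so it starts at offset 4 + 4 + 2 + 4 = 14 and occupies 2 bytes.
Bytes at offsets 14..15: CE C2.
Big-endian: lowest address holds the most-significant byte.
The bytes are already most-significant first: 0xCEC2.
0xCEC2 = 52930.

52930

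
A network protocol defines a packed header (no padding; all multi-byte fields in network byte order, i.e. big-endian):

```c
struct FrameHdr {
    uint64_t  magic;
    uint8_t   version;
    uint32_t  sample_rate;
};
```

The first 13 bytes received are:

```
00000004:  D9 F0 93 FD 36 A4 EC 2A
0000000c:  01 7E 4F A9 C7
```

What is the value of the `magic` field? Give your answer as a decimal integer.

15704214616393706538

`magic` is the first field, at byte offset 0, occupying 8 bytes.
Bytes at offsets 0..7: D9 F0 93 FD 36 A4 EC 2A.
In big-endian order the high byte comes first in memory.
The bytes are already most-significant first: 0xD9F093FD36A4EC2A.
0xD9F093FD36A4EC2A = 15704214616393706538.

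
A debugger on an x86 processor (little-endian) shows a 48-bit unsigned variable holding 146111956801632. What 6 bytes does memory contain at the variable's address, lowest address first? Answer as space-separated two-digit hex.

146111956801632 in hexadecimal, padded to 48 bits, is 0x84E357485860.
Split into bytes (most-significant first): 84 E3 57 48 58 60.
Little-endian stores the least-significant byte at the lowest address.
So at ascending addresses the bytes are 60 58 48 57 E3 84.

60 58 48 57 E3 84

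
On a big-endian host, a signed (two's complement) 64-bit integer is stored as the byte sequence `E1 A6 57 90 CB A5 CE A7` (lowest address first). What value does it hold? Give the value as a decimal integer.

-2186964289638248793

Big-endian: lowest address holds the most-significant byte.
The bytes are already most-significant first: 0xE1A65790CBA5CEA7.
Top bit is set, so as a signed 64-bit value this is 0xE1A65790CBA5CEA7 − 2^64 = -2186964289638248793.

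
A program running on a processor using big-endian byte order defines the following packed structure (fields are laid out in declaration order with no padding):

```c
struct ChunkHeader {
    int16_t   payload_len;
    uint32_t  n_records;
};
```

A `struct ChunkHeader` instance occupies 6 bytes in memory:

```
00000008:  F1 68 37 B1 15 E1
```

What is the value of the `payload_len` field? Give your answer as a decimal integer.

`payload_len` is the first field, at byte offset 0, occupying 2 bytes.
Bytes at offsets 0..1: F1 68.
Big-endian stores the most-significant byte at the lowest address.
The bytes are already most-significant first: 0xF168.
Top bit is set, so as a signed 16-bit value this is 0xF168 − 2^16 = -3736.

-3736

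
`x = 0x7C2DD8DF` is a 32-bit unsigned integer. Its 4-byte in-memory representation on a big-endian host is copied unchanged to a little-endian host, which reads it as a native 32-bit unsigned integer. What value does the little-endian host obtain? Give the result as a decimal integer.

Stored big-endian, the bytes at ascending addresses are 7C 2D D8 DF.
Read back as little-endian, the first byte is least significant, giving 0xDFD82D7C.
0xDFD82D7C = 3755486588.

3755486588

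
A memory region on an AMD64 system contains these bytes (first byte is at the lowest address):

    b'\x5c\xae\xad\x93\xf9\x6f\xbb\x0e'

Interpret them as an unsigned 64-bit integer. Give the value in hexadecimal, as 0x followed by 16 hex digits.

In little-endian order the low byte comes first in memory.
Reassemble most-significant byte first: 0E BB 6F F9 93 AD AE 5C → 0x0EBB6FF993ADAE5C.

0x0EBB6FF993ADAE5C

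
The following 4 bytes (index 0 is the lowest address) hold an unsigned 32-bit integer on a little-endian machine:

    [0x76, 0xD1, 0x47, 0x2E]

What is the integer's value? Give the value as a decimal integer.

776458614

Little-endian: lowest address holds the least-significant byte.
Reassemble most-significant byte first: 2E 47 D1 76 → 0x2E47D176.
0x2E47D176 = 776458614.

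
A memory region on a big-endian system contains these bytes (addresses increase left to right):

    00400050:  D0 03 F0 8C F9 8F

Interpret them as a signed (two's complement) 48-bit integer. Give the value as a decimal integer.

-52759637460593

In big-endian order the high byte comes first in memory.
The bytes are already most-significant first: 0xD003F08CF98F.
Top bit is set, so as a signed 48-bit value this is 0xD003F08CF98F − 2^48 = -52759637460593.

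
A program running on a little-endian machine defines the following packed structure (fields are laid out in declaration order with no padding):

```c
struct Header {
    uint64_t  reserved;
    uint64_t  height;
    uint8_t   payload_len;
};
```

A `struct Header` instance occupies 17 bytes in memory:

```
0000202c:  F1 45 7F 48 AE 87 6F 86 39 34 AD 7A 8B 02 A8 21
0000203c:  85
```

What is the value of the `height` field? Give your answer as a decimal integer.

`height` follows `reserved` (8 bytes), so it starts at byte offset 8 and occupies 8 bytes.
Bytes at offsets 8..15: 39 34 AD 7A 8B 02 A8 21.
Little-endian stores the least-significant byte at the lowest address.
Reassemble most-significant byte first: 21 A8 02 8B 7A AD 34 39 → 0x21A8028B7AAD3439.
0x21A8028B7AAD3439 = 2425191197420893241.

2425191197420893241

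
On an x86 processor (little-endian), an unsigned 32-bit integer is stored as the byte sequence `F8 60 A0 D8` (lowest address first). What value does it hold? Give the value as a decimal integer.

3634389240

In little-endian order the low byte comes first in memory.
Reassemble most-significant byte first: D8 A0 60 F8 → 0xD8A060F8.
0xD8A060F8 = 3634389240.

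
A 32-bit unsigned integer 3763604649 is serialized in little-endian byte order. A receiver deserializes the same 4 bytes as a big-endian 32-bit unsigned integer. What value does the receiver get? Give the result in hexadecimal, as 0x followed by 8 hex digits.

0xA90C54E0

3763604649 in 32-bit hexadecimal is 0xE0540CA9.
Stored little-endian, the bytes at ascending addresses are A9 0C 54 E0.
Read back as big-endian, the last byte is least significant, giving 0xA90C54E0.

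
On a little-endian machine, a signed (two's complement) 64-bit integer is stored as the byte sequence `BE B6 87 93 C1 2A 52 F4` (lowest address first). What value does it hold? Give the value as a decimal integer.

-841563169472661826

Little-endian stores the least-significant byte at the lowest address.
Reassemble most-significant byte first: F4 52 2A C1 93 87 B6 BE → 0xF4522AC19387B6BE.
Top bit is set, so as a signed 64-bit value this is 0xF4522AC19387B6BE − 2^64 = -841563169472661826.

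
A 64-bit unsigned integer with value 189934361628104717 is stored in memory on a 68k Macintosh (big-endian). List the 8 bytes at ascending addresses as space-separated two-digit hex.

189934361628104717 in hexadecimal, padded to 64 bits, is 0x02A2C84BAB7BD80D.
Split into bytes (most-significant first): 02 A2 C8 4B AB 7B D8 0D.
In big-endian order the high byte comes first in memory.
So the memory order matches the most-significant-first order: 02 A2 C8 4B AB 7B D8 0D.

02 A2 C8 4B AB 7B D8 0D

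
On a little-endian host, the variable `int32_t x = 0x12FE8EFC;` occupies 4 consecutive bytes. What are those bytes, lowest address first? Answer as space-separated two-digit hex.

Split into bytes (most-significant first): 12 FE 8E FC.
Little-endian stores the least-significant byte at the lowest address.
So at ascending addresses the bytes are FC 8E FE 12.

FC 8E FE 12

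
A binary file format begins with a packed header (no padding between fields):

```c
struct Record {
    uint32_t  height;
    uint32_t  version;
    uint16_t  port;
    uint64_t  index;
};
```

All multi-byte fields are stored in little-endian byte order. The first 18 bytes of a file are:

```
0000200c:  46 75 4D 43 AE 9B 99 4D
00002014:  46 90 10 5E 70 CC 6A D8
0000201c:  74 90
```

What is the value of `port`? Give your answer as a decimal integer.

36934

`port` follows `height` (4 B), `version` (4 B), so it starts at offset 4 + 4 = 8 and occupies 2 bytes.
Bytes at offsets 8..9: 46 90.
Little-endian: lowest address holds the least-significant byte.
Reassemble most-significant byte first: 90 46 → 0x9046.
0x9046 = 36934.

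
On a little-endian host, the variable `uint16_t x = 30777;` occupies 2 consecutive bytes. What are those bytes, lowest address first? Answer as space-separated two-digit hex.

30777 in hexadecimal, padded to 16 bits, is 0x7839.
Split into bytes (most-significant first): 78 39.
In little-endian order the low byte comes first in memory.
So at ascending addresses the bytes are 39 78.

39 78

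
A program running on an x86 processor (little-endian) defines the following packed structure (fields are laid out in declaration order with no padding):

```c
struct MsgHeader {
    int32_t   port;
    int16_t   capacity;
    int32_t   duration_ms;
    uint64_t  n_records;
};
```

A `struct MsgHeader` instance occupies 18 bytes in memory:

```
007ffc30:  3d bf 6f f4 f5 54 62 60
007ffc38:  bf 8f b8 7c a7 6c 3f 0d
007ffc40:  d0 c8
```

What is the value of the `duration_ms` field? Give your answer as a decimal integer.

`duration_ms` follows `port` (4 B), `capacity` (2 B), so it starts at offset 4 + 2 = 6 and occupies 4 bytes.
Bytes at offsets 6..9: 62 60 BF 8F.
In little-endian order the low byte comes first in memory.
Reassemble most-significant byte first: 8F BF 60 62 → 0x8FBF6062.
Top bit is set, so as a signed 32-bit value this is 0x8FBF6062 − 2^32 = -1883283358.

-1883283358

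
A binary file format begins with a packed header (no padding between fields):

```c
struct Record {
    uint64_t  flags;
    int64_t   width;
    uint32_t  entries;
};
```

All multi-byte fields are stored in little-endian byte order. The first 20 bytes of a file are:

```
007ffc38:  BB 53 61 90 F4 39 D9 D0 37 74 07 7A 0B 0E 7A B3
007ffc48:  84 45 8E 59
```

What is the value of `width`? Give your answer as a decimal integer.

`width` follows `flags` (8 bytes), so it starts at byte offset 8 and occupies 8 bytes.
Bytes at offsets 8..15: 37 74 07 7A 0B 0E 7A B3.
Little-endian stores the least-significant byte at the lowest address.
Reassemble most-significant byte first: B3 7A 0E 0B 7A 07 74 37 → 0xB37A0E0B7A077437.
Top bit is set, so as a signed 64-bit value this is 0xB37A0E0B7A077437 − 2^64 = -5514079351307013065.

-5514079351307013065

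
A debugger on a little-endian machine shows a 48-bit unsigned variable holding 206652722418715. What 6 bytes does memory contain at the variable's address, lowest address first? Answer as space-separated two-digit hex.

206652722418715 in hexadecimal, padded to 48 bits, is 0xBBF3161C941B.
Split into bytes (most-significant first): BB F3 16 1C 94 1B.
Little-endian: lowest address holds the least-significant byte.
So at ascending addresses the bytes are 1B 94 1C 16 F3 BB.

1B 94 1C 16 F3 BB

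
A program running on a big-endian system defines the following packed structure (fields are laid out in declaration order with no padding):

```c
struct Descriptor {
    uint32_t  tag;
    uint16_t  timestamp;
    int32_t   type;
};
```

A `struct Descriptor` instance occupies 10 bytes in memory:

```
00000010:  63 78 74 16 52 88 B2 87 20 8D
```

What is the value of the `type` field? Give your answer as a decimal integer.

-1299767155

`type` follows `tag` (4 B), `timestamp` (2 B), so it starts at offset 4 + 2 = 6 and occupies 4 bytes.
Bytes at offsets 6..9: B2 87 20 8D.
Big-endian stores the most-significant byte at the lowest address.
The bytes are already most-significant first: 0xB287208D.
Top bit is set, so as a signed 32-bit value this is 0xB287208D − 2^32 = -1299767155.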